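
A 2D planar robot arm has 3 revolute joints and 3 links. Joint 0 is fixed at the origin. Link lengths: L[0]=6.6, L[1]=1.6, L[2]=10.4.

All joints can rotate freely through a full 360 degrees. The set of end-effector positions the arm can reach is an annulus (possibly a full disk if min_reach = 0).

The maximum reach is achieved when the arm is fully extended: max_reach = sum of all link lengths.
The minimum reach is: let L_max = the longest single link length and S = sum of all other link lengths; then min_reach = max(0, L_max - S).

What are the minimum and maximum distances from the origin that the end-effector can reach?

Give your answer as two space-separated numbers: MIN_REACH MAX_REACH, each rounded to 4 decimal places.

Link lengths: [6.6, 1.6, 10.4]
max_reach = 6.6 + 1.6 + 10.4 = 18.6
L_max = max([6.6, 1.6, 10.4]) = 10.4
S (sum of others) = 18.6 - 10.4 = 8.2
min_reach = max(0, 10.4 - 8.2) = max(0, 2.2) = 2.2

Answer: 2.2000 18.6000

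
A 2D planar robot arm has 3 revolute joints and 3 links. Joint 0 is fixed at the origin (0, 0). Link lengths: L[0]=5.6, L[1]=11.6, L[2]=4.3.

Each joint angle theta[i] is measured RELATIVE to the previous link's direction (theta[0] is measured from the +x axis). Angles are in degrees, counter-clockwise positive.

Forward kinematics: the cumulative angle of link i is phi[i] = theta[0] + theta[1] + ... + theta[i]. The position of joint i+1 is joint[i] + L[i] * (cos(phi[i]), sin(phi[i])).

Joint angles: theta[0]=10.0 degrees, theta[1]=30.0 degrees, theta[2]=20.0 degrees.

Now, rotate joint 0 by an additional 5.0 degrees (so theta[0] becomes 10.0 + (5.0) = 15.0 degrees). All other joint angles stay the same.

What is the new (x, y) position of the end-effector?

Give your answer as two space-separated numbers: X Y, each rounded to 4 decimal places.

Answer: 15.4289 13.5489

Derivation:
joint[0] = (0.0000, 0.0000)  (base)
link 0: phi[0] = 15 = 15 deg
  cos(15 deg) = 0.9659, sin(15 deg) = 0.2588
  joint[1] = (0.0000, 0.0000) + 5.6 * (0.9659, 0.2588) = (0.0000 + 5.4092, 0.0000 + 1.4494) = (5.4092, 1.4494)
link 1: phi[1] = 15 + 30 = 45 deg
  cos(45 deg) = 0.7071, sin(45 deg) = 0.7071
  joint[2] = (5.4092, 1.4494) + 11.6 * (0.7071, 0.7071) = (5.4092 + 8.2024, 1.4494 + 8.2024) = (13.6116, 9.6518)
link 2: phi[2] = 15 + 30 + 20 = 65 deg
  cos(65 deg) = 0.4226, sin(65 deg) = 0.9063
  joint[3] = (13.6116, 9.6518) + 4.3 * (0.4226, 0.9063) = (13.6116 + 1.8173, 9.6518 + 3.8971) = (15.4289, 13.5489)
End effector: (15.4289, 13.5489)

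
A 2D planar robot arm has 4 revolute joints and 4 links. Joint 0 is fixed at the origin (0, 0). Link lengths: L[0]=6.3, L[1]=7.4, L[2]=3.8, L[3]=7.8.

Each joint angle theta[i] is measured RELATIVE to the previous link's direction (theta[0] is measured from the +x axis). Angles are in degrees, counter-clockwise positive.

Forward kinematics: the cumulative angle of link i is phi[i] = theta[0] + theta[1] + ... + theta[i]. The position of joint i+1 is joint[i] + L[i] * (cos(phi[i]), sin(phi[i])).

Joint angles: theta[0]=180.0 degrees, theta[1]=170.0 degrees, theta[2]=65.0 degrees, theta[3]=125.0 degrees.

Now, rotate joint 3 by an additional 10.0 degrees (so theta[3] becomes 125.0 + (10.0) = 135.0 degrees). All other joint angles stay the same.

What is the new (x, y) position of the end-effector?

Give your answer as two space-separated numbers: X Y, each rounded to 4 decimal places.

Answer: -4.5143 0.4733

Derivation:
joint[0] = (0.0000, 0.0000)  (base)
link 0: phi[0] = 180 = 180 deg
  cos(180 deg) = -1.0000, sin(180 deg) = 0.0000
  joint[1] = (0.0000, 0.0000) + 6.3 * (-1.0000, 0.0000) = (0.0000 + -6.3000, 0.0000 + 0.0000) = (-6.3000, 0.0000)
link 1: phi[1] = 180 + 170 = 350 deg
  cos(350 deg) = 0.9848, sin(350 deg) = -0.1736
  joint[2] = (-6.3000, 0.0000) + 7.4 * (0.9848, -0.1736) = (-6.3000 + 7.2876, 0.0000 + -1.2850) = (0.9876, -1.2850)
link 2: phi[2] = 180 + 170 + 65 = 415 deg
  cos(415 deg) = 0.5736, sin(415 deg) = 0.8192
  joint[3] = (0.9876, -1.2850) + 3.8 * (0.5736, 0.8192) = (0.9876 + 2.1796, -1.2850 + 3.1128) = (3.1672, 1.8278)
link 3: phi[3] = 180 + 170 + 65 + 135 = 550 deg
  cos(550 deg) = -0.9848, sin(550 deg) = -0.1736
  joint[4] = (3.1672, 1.8278) + 7.8 * (-0.9848, -0.1736) = (3.1672 + -7.6815, 1.8278 + -1.3545) = (-4.5143, 0.4733)
End effector: (-4.5143, 0.4733)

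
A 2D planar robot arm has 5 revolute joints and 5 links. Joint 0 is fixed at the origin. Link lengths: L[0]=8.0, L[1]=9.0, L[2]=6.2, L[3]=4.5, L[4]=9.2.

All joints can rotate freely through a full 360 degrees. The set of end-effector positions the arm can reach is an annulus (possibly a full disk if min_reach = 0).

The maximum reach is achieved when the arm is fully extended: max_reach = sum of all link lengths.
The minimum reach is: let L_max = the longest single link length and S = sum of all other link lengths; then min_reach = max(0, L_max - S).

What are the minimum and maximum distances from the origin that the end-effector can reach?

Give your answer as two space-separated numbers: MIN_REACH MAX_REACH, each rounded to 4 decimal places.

Link lengths: [8.0, 9.0, 6.2, 4.5, 9.2]
max_reach = 8 + 9 + 6.2 + 4.5 + 9.2 = 36.9
L_max = max([8.0, 9.0, 6.2, 4.5, 9.2]) = 9.2
S (sum of others) = 36.9 - 9.2 = 27.7
min_reach = max(0, 9.2 - 27.7) = max(0, -18.5) = 0

Answer: 0.0000 36.9000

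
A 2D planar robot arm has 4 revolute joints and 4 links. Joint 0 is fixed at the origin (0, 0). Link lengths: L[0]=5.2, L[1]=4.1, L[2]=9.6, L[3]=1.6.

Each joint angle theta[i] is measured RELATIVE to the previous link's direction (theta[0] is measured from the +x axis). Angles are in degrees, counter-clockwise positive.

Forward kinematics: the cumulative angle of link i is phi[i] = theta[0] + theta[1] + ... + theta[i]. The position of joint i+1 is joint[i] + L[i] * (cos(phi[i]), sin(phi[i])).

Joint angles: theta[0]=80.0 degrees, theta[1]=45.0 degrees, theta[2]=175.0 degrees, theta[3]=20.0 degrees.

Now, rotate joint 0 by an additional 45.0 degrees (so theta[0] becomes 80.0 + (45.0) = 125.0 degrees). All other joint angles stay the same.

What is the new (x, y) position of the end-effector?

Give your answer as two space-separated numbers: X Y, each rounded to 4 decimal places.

joint[0] = (0.0000, 0.0000)  (base)
link 0: phi[0] = 125 = 125 deg
  cos(125 deg) = -0.5736, sin(125 deg) = 0.8192
  joint[1] = (0.0000, 0.0000) + 5.2 * (-0.5736, 0.8192) = (0.0000 + -2.9826, 0.0000 + 4.2596) = (-2.9826, 4.2596)
link 1: phi[1] = 125 + 45 = 170 deg
  cos(170 deg) = -0.9848, sin(170 deg) = 0.1736
  joint[2] = (-2.9826, 4.2596) + 4.1 * (-0.9848, 0.1736) = (-2.9826 + -4.0377, 4.2596 + 0.7120) = (-7.0203, 4.9715)
link 2: phi[2] = 125 + 45 + 175 = 345 deg
  cos(345 deg) = 0.9659, sin(345 deg) = -0.2588
  joint[3] = (-7.0203, 4.9715) + 9.6 * (0.9659, -0.2588) = (-7.0203 + 9.2729, 4.9715 + -2.4847) = (2.2526, 2.4869)
link 3: phi[3] = 125 + 45 + 175 + 20 = 365 deg
  cos(365 deg) = 0.9962, sin(365 deg) = 0.0872
  joint[4] = (2.2526, 2.4869) + 1.6 * (0.9962, 0.0872) = (2.2526 + 1.5939, 2.4869 + 0.1394) = (3.8465, 2.6263)
End effector: (3.8465, 2.6263)

Answer: 3.8465 2.6263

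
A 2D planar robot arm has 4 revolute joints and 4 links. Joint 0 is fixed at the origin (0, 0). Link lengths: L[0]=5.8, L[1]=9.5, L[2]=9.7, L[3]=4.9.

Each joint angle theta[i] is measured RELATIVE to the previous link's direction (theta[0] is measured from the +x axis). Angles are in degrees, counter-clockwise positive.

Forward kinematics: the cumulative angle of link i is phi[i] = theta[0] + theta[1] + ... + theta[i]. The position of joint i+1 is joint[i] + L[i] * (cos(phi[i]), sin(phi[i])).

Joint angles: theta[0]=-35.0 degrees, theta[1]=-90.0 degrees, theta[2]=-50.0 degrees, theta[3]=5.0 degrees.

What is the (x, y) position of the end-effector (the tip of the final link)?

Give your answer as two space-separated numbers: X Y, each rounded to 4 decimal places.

joint[0] = (0.0000, 0.0000)  (base)
link 0: phi[0] = -35 = -35 deg
  cos(-35 deg) = 0.8192, sin(-35 deg) = -0.5736
  joint[1] = (0.0000, 0.0000) + 5.8 * (0.8192, -0.5736) = (0.0000 + 4.7511, 0.0000 + -3.3267) = (4.7511, -3.3267)
link 1: phi[1] = -35 + -90 = -125 deg
  cos(-125 deg) = -0.5736, sin(-125 deg) = -0.8192
  joint[2] = (4.7511, -3.3267) + 9.5 * (-0.5736, -0.8192) = (4.7511 + -5.4490, -3.3267 + -7.7819) = (-0.6979, -11.1087)
link 2: phi[2] = -35 + -90 + -50 = -175 deg
  cos(-175 deg) = -0.9962, sin(-175 deg) = -0.0872
  joint[3] = (-0.6979, -11.1087) + 9.7 * (-0.9962, -0.0872) = (-0.6979 + -9.6631, -11.1087 + -0.8454) = (-10.3610, -11.9541)
link 3: phi[3] = -35 + -90 + -50 + 5 = -170 deg
  cos(-170 deg) = -0.9848, sin(-170 deg) = -0.1736
  joint[4] = (-10.3610, -11.9541) + 4.9 * (-0.9848, -0.1736) = (-10.3610 + -4.8256, -11.9541 + -0.8509) = (-15.1865, -12.8050)
End effector: (-15.1865, -12.8050)

Answer: -15.1865 -12.8050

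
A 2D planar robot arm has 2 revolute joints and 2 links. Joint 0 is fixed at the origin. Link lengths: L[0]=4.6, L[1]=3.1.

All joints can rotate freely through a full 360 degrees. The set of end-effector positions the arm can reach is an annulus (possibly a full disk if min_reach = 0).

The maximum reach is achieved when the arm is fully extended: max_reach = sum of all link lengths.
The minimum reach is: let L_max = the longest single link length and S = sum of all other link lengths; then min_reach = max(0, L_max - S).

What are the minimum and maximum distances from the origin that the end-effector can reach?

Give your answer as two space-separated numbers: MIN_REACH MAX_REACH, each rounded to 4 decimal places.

Answer: 1.5000 7.7000

Derivation:
Link lengths: [4.6, 3.1]
max_reach = 4.6 + 3.1 = 7.7
L_max = max([4.6, 3.1]) = 4.6
S (sum of others) = 7.7 - 4.6 = 3.1
min_reach = max(0, 4.6 - 3.1) = max(0, 1.5) = 1.5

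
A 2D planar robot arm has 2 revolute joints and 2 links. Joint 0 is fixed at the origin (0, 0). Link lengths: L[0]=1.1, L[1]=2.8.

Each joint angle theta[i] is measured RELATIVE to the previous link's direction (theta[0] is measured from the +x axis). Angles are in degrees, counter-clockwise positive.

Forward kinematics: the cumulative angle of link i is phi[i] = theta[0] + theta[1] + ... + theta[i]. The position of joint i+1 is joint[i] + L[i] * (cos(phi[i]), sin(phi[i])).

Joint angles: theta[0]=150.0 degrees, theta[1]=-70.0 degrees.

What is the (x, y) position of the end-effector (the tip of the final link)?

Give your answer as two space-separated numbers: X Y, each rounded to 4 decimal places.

joint[0] = (0.0000, 0.0000)  (base)
link 0: phi[0] = 150 = 150 deg
  cos(150 deg) = -0.8660, sin(150 deg) = 0.5000
  joint[1] = (0.0000, 0.0000) + 1.1 * (-0.8660, 0.5000) = (0.0000 + -0.9526, 0.0000 + 0.5500) = (-0.9526, 0.5500)
link 1: phi[1] = 150 + -70 = 80 deg
  cos(80 deg) = 0.1736, sin(80 deg) = 0.9848
  joint[2] = (-0.9526, 0.5500) + 2.8 * (0.1736, 0.9848) = (-0.9526 + 0.4862, 0.5500 + 2.7575) = (-0.4664, 3.3075)
End effector: (-0.4664, 3.3075)

Answer: -0.4664 3.3075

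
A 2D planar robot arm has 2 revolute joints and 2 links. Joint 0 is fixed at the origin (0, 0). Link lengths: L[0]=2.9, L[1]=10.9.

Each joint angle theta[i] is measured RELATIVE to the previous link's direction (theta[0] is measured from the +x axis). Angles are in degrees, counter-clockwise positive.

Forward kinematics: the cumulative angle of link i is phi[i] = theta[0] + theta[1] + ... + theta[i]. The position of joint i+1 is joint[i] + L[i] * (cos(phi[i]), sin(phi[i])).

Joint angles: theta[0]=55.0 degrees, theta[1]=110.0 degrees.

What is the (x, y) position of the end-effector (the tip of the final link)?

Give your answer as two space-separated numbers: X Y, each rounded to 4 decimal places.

Answer: -8.8652 5.1967

Derivation:
joint[0] = (0.0000, 0.0000)  (base)
link 0: phi[0] = 55 = 55 deg
  cos(55 deg) = 0.5736, sin(55 deg) = 0.8192
  joint[1] = (0.0000, 0.0000) + 2.9 * (0.5736, 0.8192) = (0.0000 + 1.6634, 0.0000 + 2.3755) = (1.6634, 2.3755)
link 1: phi[1] = 55 + 110 = 165 deg
  cos(165 deg) = -0.9659, sin(165 deg) = 0.2588
  joint[2] = (1.6634, 2.3755) + 10.9 * (-0.9659, 0.2588) = (1.6634 + -10.5286, 2.3755 + 2.8211) = (-8.8652, 5.1967)
End effector: (-8.8652, 5.1967)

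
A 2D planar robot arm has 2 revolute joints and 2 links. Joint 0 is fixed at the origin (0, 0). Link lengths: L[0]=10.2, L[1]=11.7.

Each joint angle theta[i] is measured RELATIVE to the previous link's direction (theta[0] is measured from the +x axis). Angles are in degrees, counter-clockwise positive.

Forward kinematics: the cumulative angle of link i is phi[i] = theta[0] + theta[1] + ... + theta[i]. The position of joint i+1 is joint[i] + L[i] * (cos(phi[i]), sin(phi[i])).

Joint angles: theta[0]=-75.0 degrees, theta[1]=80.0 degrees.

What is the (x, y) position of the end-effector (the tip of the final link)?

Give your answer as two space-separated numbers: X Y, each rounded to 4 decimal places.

Answer: 14.2954 -8.8327

Derivation:
joint[0] = (0.0000, 0.0000)  (base)
link 0: phi[0] = -75 = -75 deg
  cos(-75 deg) = 0.2588, sin(-75 deg) = -0.9659
  joint[1] = (0.0000, 0.0000) + 10.2 * (0.2588, -0.9659) = (0.0000 + 2.6400, 0.0000 + -9.8524) = (2.6400, -9.8524)
link 1: phi[1] = -75 + 80 = 5 deg
  cos(5 deg) = 0.9962, sin(5 deg) = 0.0872
  joint[2] = (2.6400, -9.8524) + 11.7 * (0.9962, 0.0872) = (2.6400 + 11.6555, -9.8524 + 1.0197) = (14.2954, -8.8327)
End effector: (14.2954, -8.8327)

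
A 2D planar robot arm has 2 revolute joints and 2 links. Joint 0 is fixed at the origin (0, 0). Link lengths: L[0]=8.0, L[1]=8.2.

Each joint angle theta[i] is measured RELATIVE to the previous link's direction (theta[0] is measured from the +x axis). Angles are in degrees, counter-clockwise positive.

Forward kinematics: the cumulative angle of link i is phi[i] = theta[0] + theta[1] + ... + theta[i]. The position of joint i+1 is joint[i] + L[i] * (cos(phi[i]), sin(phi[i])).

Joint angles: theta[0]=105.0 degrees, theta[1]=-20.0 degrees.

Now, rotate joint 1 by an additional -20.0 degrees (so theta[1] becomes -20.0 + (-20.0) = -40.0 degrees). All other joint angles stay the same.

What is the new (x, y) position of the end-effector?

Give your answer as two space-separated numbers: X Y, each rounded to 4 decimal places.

joint[0] = (0.0000, 0.0000)  (base)
link 0: phi[0] = 105 = 105 deg
  cos(105 deg) = -0.2588, sin(105 deg) = 0.9659
  joint[1] = (0.0000, 0.0000) + 8 * (-0.2588, 0.9659) = (0.0000 + -2.0706, 0.0000 + 7.7274) = (-2.0706, 7.7274)
link 1: phi[1] = 105 + -40 = 65 deg
  cos(65 deg) = 0.4226, sin(65 deg) = 0.9063
  joint[2] = (-2.0706, 7.7274) + 8.2 * (0.4226, 0.9063) = (-2.0706 + 3.4655, 7.7274 + 7.4317) = (1.3949, 15.1591)
End effector: (1.3949, 15.1591)

Answer: 1.3949 15.1591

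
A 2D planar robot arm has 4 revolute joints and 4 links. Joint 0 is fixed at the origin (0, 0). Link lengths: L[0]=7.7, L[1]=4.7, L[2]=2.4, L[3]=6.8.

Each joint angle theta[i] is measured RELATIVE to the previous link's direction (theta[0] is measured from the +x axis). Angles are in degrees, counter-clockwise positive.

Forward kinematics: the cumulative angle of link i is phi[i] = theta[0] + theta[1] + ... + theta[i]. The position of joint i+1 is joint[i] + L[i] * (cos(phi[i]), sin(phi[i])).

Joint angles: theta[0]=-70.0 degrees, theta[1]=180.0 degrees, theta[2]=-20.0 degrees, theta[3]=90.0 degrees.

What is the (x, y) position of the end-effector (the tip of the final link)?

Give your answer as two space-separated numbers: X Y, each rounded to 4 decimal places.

joint[0] = (0.0000, 0.0000)  (base)
link 0: phi[0] = -70 = -70 deg
  cos(-70 deg) = 0.3420, sin(-70 deg) = -0.9397
  joint[1] = (0.0000, 0.0000) + 7.7 * (0.3420, -0.9397) = (0.0000 + 2.6336, 0.0000 + -7.2356) = (2.6336, -7.2356)
link 1: phi[1] = -70 + 180 = 110 deg
  cos(110 deg) = -0.3420, sin(110 deg) = 0.9397
  joint[2] = (2.6336, -7.2356) + 4.7 * (-0.3420, 0.9397) = (2.6336 + -1.6075, -7.2356 + 4.4166) = (1.0261, -2.8191)
link 2: phi[2] = -70 + 180 + -20 = 90 deg
  cos(90 deg) = 0.0000, sin(90 deg) = 1.0000
  joint[3] = (1.0261, -2.8191) + 2.4 * (0.0000, 1.0000) = (1.0261 + 0.0000, -2.8191 + 2.4000) = (1.0261, -0.4191)
link 3: phi[3] = -70 + 180 + -20 + 90 = 180 deg
  cos(180 deg) = -1.0000, sin(180 deg) = 0.0000
  joint[4] = (1.0261, -0.4191) + 6.8 * (-1.0000, 0.0000) = (1.0261 + -6.8000, -0.4191 + 0.0000) = (-5.7739, -0.4191)
End effector: (-5.7739, -0.4191)

Answer: -5.7739 -0.4191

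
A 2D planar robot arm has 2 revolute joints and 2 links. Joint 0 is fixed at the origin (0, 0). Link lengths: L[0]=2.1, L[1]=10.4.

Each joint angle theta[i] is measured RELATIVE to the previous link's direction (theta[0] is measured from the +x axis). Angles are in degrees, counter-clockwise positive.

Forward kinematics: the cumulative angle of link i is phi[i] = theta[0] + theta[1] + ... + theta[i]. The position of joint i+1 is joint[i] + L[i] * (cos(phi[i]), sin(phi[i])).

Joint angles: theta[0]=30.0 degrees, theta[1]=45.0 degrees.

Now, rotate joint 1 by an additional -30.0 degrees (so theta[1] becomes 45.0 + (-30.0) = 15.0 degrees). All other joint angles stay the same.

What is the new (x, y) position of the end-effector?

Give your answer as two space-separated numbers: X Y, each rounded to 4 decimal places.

Answer: 9.1726 8.4039

Derivation:
joint[0] = (0.0000, 0.0000)  (base)
link 0: phi[0] = 30 = 30 deg
  cos(30 deg) = 0.8660, sin(30 deg) = 0.5000
  joint[1] = (0.0000, 0.0000) + 2.1 * (0.8660, 0.5000) = (0.0000 + 1.8187, 0.0000 + 1.0500) = (1.8187, 1.0500)
link 1: phi[1] = 30 + 15 = 45 deg
  cos(45 deg) = 0.7071, sin(45 deg) = 0.7071
  joint[2] = (1.8187, 1.0500) + 10.4 * (0.7071, 0.7071) = (1.8187 + 7.3539, 1.0500 + 7.3539) = (9.1726, 8.4039)
End effector: (9.1726, 8.4039)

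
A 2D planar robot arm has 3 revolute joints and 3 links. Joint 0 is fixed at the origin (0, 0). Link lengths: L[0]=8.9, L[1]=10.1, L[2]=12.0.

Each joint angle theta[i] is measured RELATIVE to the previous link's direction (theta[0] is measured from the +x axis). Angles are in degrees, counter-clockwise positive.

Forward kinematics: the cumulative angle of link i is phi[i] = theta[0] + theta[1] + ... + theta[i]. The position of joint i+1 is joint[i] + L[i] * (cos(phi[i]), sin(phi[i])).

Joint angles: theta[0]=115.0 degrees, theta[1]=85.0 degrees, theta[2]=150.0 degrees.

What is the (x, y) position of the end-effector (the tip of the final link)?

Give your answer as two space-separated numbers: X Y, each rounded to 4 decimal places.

Answer: -1.4345 2.5280

Derivation:
joint[0] = (0.0000, 0.0000)  (base)
link 0: phi[0] = 115 = 115 deg
  cos(115 deg) = -0.4226, sin(115 deg) = 0.9063
  joint[1] = (0.0000, 0.0000) + 8.9 * (-0.4226, 0.9063) = (0.0000 + -3.7613, 0.0000 + 8.0661) = (-3.7613, 8.0661)
link 1: phi[1] = 115 + 85 = 200 deg
  cos(200 deg) = -0.9397, sin(200 deg) = -0.3420
  joint[2] = (-3.7613, 8.0661) + 10.1 * (-0.9397, -0.3420) = (-3.7613 + -9.4909, 8.0661 + -3.4544) = (-13.2522, 4.6117)
link 2: phi[2] = 115 + 85 + 150 = 350 deg
  cos(350 deg) = 0.9848, sin(350 deg) = -0.1736
  joint[3] = (-13.2522, 4.6117) + 12 * (0.9848, -0.1736) = (-13.2522 + 11.8177, 4.6117 + -2.0838) = (-1.4345, 2.5280)
End effector: (-1.4345, 2.5280)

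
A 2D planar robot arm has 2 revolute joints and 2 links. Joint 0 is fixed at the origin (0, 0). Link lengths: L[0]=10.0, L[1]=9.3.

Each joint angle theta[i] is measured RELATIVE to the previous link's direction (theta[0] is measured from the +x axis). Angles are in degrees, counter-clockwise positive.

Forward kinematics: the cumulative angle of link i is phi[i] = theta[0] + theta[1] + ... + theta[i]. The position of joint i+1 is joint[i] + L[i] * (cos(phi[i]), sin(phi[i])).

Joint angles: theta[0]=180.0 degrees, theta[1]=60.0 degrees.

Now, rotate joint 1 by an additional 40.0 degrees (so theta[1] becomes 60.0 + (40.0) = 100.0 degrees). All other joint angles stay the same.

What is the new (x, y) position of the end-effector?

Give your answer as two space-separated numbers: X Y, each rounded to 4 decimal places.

Answer: -8.3851 -9.1587

Derivation:
joint[0] = (0.0000, 0.0000)  (base)
link 0: phi[0] = 180 = 180 deg
  cos(180 deg) = -1.0000, sin(180 deg) = 0.0000
  joint[1] = (0.0000, 0.0000) + 10 * (-1.0000, 0.0000) = (0.0000 + -10.0000, 0.0000 + 0.0000) = (-10.0000, 0.0000)
link 1: phi[1] = 180 + 100 = 280 deg
  cos(280 deg) = 0.1736, sin(280 deg) = -0.9848
  joint[2] = (-10.0000, 0.0000) + 9.3 * (0.1736, -0.9848) = (-10.0000 + 1.6149, 0.0000 + -9.1587) = (-8.3851, -9.1587)
End effector: (-8.3851, -9.1587)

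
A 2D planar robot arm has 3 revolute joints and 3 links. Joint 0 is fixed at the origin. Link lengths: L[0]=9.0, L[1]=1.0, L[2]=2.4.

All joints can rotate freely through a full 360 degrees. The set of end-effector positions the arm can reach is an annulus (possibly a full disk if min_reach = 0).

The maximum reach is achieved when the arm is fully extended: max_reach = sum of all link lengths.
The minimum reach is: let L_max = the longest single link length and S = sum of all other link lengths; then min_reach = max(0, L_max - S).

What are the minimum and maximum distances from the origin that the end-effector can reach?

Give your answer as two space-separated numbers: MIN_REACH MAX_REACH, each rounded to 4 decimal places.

Answer: 5.6000 12.4000

Derivation:
Link lengths: [9.0, 1.0, 2.4]
max_reach = 9 + 1 + 2.4 = 12.4
L_max = max([9.0, 1.0, 2.4]) = 9
S (sum of others) = 12.4 - 9 = 3.4
min_reach = max(0, 9 - 3.4) = max(0, 5.6) = 5.6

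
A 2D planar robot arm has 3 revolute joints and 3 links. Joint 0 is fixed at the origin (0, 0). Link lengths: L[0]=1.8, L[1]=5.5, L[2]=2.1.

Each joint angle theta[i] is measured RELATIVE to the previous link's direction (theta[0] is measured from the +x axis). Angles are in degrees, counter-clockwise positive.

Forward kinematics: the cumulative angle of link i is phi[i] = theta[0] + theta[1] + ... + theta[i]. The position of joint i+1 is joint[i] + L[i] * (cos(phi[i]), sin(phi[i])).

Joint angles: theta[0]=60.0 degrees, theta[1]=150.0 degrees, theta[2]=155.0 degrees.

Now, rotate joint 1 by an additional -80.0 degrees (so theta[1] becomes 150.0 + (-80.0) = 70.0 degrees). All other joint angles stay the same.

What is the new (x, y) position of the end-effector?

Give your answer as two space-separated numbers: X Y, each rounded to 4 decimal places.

joint[0] = (0.0000, 0.0000)  (base)
link 0: phi[0] = 60 = 60 deg
  cos(60 deg) = 0.5000, sin(60 deg) = 0.8660
  joint[1] = (0.0000, 0.0000) + 1.8 * (0.5000, 0.8660) = (0.0000 + 0.9000, 0.0000 + 1.5588) = (0.9000, 1.5588)
link 1: phi[1] = 60 + 70 = 130 deg
  cos(130 deg) = -0.6428, sin(130 deg) = 0.7660
  joint[2] = (0.9000, 1.5588) + 5.5 * (-0.6428, 0.7660) = (0.9000 + -3.5353, 1.5588 + 4.2132) = (-2.6353, 5.7721)
link 2: phi[2] = 60 + 70 + 155 = 285 deg
  cos(285 deg) = 0.2588, sin(285 deg) = -0.9659
  joint[3] = (-2.6353, 5.7721) + 2.1 * (0.2588, -0.9659) = (-2.6353 + 0.5435, 5.7721 + -2.0284) = (-2.0918, 3.7436)
End effector: (-2.0918, 3.7436)

Answer: -2.0918 3.7436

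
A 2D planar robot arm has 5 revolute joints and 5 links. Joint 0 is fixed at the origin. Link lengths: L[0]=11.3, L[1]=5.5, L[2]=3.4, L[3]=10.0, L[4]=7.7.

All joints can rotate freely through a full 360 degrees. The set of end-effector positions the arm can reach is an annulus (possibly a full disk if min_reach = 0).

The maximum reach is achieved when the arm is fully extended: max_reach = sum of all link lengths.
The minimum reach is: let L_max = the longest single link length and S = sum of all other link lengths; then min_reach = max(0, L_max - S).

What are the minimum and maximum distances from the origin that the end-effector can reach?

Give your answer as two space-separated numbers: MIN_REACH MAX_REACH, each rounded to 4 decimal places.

Link lengths: [11.3, 5.5, 3.4, 10.0, 7.7]
max_reach = 11.3 + 5.5 + 3.4 + 10 + 7.7 = 37.9
L_max = max([11.3, 5.5, 3.4, 10.0, 7.7]) = 11.3
S (sum of others) = 37.9 - 11.3 = 26.6
min_reach = max(0, 11.3 - 26.6) = max(0, -15.3) = 0

Answer: 0.0000 37.9000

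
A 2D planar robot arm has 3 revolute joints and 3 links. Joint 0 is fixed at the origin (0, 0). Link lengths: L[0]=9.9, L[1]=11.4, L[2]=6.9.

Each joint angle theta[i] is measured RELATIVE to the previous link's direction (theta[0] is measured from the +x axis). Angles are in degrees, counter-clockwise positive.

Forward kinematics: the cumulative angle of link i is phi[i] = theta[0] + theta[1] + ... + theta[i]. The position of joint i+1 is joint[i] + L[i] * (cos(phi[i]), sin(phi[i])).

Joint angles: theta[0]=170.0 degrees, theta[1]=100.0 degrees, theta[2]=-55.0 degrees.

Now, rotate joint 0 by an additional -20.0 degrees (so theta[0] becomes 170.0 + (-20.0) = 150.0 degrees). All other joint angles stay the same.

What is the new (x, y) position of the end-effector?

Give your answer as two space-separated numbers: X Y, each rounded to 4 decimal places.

joint[0] = (0.0000, 0.0000)  (base)
link 0: phi[0] = 150 = 150 deg
  cos(150 deg) = -0.8660, sin(150 deg) = 0.5000
  joint[1] = (0.0000, 0.0000) + 9.9 * (-0.8660, 0.5000) = (0.0000 + -8.5737, 0.0000 + 4.9500) = (-8.5737, 4.9500)
link 1: phi[1] = 150 + 100 = 250 deg
  cos(250 deg) = -0.3420, sin(250 deg) = -0.9397
  joint[2] = (-8.5737, 4.9500) + 11.4 * (-0.3420, -0.9397) = (-8.5737 + -3.8990, 4.9500 + -10.7125) = (-12.4727, -5.7625)
link 2: phi[2] = 150 + 100 + -55 = 195 deg
  cos(195 deg) = -0.9659, sin(195 deg) = -0.2588
  joint[3] = (-12.4727, -5.7625) + 6.9 * (-0.9659, -0.2588) = (-12.4727 + -6.6649, -5.7625 + -1.7859) = (-19.1376, -7.5483)
End effector: (-19.1376, -7.5483)

Answer: -19.1376 -7.5483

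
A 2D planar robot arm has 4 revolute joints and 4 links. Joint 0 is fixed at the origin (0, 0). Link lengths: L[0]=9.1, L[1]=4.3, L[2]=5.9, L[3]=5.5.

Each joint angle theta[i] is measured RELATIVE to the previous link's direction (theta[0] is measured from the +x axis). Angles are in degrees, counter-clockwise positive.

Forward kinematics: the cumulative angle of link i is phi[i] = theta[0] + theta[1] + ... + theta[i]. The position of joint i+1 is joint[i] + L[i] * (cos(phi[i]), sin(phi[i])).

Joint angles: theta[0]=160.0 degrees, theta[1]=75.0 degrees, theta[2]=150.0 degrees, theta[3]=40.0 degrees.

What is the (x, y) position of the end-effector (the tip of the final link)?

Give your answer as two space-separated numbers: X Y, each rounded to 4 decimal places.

Answer: -3.3460 7.0682

Derivation:
joint[0] = (0.0000, 0.0000)  (base)
link 0: phi[0] = 160 = 160 deg
  cos(160 deg) = -0.9397, sin(160 deg) = 0.3420
  joint[1] = (0.0000, 0.0000) + 9.1 * (-0.9397, 0.3420) = (0.0000 + -8.5512, 0.0000 + 3.1124) = (-8.5512, 3.1124)
link 1: phi[1] = 160 + 75 = 235 deg
  cos(235 deg) = -0.5736, sin(235 deg) = -0.8192
  joint[2] = (-8.5512, 3.1124) + 4.3 * (-0.5736, -0.8192) = (-8.5512 + -2.4664, 3.1124 + -3.5224) = (-11.0176, -0.4100)
link 2: phi[2] = 160 + 75 + 150 = 385 deg
  cos(385 deg) = 0.9063, sin(385 deg) = 0.4226
  joint[3] = (-11.0176, -0.4100) + 5.9 * (0.9063, 0.4226) = (-11.0176 + 5.3472, -0.4100 + 2.4934) = (-5.6704, 2.0835)
link 3: phi[3] = 160 + 75 + 150 + 40 = 425 deg
  cos(425 deg) = 0.4226, sin(425 deg) = 0.9063
  joint[4] = (-5.6704, 2.0835) + 5.5 * (0.4226, 0.9063) = (-5.6704 + 2.3244, 2.0835 + 4.9847) = (-3.3460, 7.0682)
End effector: (-3.3460, 7.0682)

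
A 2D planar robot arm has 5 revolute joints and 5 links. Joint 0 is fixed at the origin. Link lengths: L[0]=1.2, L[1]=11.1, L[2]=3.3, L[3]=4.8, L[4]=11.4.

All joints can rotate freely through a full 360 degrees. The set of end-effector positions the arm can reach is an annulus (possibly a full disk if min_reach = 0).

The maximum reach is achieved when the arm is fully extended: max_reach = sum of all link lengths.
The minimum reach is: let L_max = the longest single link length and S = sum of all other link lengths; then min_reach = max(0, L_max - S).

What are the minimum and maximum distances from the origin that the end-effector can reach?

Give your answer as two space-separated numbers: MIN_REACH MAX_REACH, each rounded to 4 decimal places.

Link lengths: [1.2, 11.1, 3.3, 4.8, 11.4]
max_reach = 1.2 + 11.1 + 3.3 + 4.8 + 11.4 = 31.8
L_max = max([1.2, 11.1, 3.3, 4.8, 11.4]) = 11.4
S (sum of others) = 31.8 - 11.4 = 20.4
min_reach = max(0, 11.4 - 20.4) = max(0, -9) = 0

Answer: 0.0000 31.8000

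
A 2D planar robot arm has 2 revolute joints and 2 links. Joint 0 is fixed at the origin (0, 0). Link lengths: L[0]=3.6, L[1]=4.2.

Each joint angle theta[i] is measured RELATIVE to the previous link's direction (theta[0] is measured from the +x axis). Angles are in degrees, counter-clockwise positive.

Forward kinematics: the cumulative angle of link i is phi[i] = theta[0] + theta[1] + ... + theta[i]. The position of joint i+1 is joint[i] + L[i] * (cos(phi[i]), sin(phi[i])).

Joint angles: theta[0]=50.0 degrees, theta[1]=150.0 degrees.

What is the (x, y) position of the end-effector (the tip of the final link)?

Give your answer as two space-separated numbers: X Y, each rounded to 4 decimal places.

Answer: -1.6327 1.3213

Derivation:
joint[0] = (0.0000, 0.0000)  (base)
link 0: phi[0] = 50 = 50 deg
  cos(50 deg) = 0.6428, sin(50 deg) = 0.7660
  joint[1] = (0.0000, 0.0000) + 3.6 * (0.6428, 0.7660) = (0.0000 + 2.3140, 0.0000 + 2.7578) = (2.3140, 2.7578)
link 1: phi[1] = 50 + 150 = 200 deg
  cos(200 deg) = -0.9397, sin(200 deg) = -0.3420
  joint[2] = (2.3140, 2.7578) + 4.2 * (-0.9397, -0.3420) = (2.3140 + -3.9467, 2.7578 + -1.4365) = (-1.6327, 1.3213)
End effector: (-1.6327, 1.3213)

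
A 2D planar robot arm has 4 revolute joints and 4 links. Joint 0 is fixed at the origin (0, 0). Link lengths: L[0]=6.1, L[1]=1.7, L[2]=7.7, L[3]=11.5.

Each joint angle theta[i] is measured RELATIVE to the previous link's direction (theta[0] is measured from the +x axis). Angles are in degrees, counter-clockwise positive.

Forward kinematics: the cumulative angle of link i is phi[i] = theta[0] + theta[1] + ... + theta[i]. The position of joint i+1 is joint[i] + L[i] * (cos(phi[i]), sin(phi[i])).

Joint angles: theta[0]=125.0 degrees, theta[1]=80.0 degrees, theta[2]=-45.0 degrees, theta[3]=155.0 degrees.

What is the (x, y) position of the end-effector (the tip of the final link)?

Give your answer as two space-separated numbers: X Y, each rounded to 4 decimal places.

joint[0] = (0.0000, 0.0000)  (base)
link 0: phi[0] = 125 = 125 deg
  cos(125 deg) = -0.5736, sin(125 deg) = 0.8192
  joint[1] = (0.0000, 0.0000) + 6.1 * (-0.5736, 0.8192) = (0.0000 + -3.4988, 0.0000 + 4.9968) = (-3.4988, 4.9968)
link 1: phi[1] = 125 + 80 = 205 deg
  cos(205 deg) = -0.9063, sin(205 deg) = -0.4226
  joint[2] = (-3.4988, 4.9968) + 1.7 * (-0.9063, -0.4226) = (-3.4988 + -1.5407, 4.9968 + -0.7185) = (-5.0395, 4.2784)
link 2: phi[2] = 125 + 80 + -45 = 160 deg
  cos(160 deg) = -0.9397, sin(160 deg) = 0.3420
  joint[3] = (-5.0395, 4.2784) + 7.7 * (-0.9397, 0.3420) = (-5.0395 + -7.2356, 4.2784 + 2.6336) = (-12.2752, 6.9119)
link 3: phi[3] = 125 + 80 + -45 + 155 = 315 deg
  cos(315 deg) = 0.7071, sin(315 deg) = -0.7071
  joint[4] = (-12.2752, 6.9119) + 11.5 * (0.7071, -0.7071) = (-12.2752 + 8.1317, 6.9119 + -8.1317) = (-4.1434, -1.2198)
End effector: (-4.1434, -1.2198)

Answer: -4.1434 -1.2198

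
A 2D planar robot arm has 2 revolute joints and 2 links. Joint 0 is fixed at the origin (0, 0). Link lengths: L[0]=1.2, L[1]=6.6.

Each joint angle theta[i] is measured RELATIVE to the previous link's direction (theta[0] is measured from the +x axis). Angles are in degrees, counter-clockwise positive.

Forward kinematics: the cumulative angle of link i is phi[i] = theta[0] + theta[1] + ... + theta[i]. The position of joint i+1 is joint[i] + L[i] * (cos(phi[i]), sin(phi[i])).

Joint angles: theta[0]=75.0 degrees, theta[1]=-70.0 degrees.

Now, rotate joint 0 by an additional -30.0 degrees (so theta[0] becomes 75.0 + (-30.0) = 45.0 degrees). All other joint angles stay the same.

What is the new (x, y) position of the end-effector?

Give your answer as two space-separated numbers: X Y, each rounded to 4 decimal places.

Answer: 6.8302 -1.9408

Derivation:
joint[0] = (0.0000, 0.0000)  (base)
link 0: phi[0] = 45 = 45 deg
  cos(45 deg) = 0.7071, sin(45 deg) = 0.7071
  joint[1] = (0.0000, 0.0000) + 1.2 * (0.7071, 0.7071) = (0.0000 + 0.8485, 0.0000 + 0.8485) = (0.8485, 0.8485)
link 1: phi[1] = 45 + -70 = -25 deg
  cos(-25 deg) = 0.9063, sin(-25 deg) = -0.4226
  joint[2] = (0.8485, 0.8485) + 6.6 * (0.9063, -0.4226) = (0.8485 + 5.9816, 0.8485 + -2.7893) = (6.8302, -1.9408)
End effector: (6.8302, -1.9408)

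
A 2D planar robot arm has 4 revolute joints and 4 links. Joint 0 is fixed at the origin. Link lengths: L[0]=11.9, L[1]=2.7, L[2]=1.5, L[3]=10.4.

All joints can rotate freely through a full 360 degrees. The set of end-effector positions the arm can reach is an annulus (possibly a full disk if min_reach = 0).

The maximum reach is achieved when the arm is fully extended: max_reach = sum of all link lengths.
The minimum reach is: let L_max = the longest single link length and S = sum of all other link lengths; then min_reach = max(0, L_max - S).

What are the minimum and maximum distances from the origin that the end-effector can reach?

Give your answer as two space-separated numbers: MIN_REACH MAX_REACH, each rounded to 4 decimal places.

Answer: 0.0000 26.5000

Derivation:
Link lengths: [11.9, 2.7, 1.5, 10.4]
max_reach = 11.9 + 2.7 + 1.5 + 10.4 = 26.5
L_max = max([11.9, 2.7, 1.5, 10.4]) = 11.9
S (sum of others) = 26.5 - 11.9 = 14.6
min_reach = max(0, 11.9 - 14.6) = max(0, -2.7) = 0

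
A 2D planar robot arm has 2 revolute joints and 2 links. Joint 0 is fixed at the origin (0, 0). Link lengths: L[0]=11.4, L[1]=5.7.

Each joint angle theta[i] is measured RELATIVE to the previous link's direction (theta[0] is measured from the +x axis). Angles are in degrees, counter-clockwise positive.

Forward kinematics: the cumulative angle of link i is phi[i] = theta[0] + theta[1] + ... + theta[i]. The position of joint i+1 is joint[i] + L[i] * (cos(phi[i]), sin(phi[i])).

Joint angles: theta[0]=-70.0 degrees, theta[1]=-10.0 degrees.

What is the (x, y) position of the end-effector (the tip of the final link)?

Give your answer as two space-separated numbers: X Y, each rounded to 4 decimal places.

joint[0] = (0.0000, 0.0000)  (base)
link 0: phi[0] = -70 = -70 deg
  cos(-70 deg) = 0.3420, sin(-70 deg) = -0.9397
  joint[1] = (0.0000, 0.0000) + 11.4 * (0.3420, -0.9397) = (0.0000 + 3.8990, 0.0000 + -10.7125) = (3.8990, -10.7125)
link 1: phi[1] = -70 + -10 = -80 deg
  cos(-80 deg) = 0.1736, sin(-80 deg) = -0.9848
  joint[2] = (3.8990, -10.7125) + 5.7 * (0.1736, -0.9848) = (3.8990 + 0.9898, -10.7125 + -5.6134) = (4.8888, -16.3259)
End effector: (4.8888, -16.3259)

Answer: 4.8888 -16.3259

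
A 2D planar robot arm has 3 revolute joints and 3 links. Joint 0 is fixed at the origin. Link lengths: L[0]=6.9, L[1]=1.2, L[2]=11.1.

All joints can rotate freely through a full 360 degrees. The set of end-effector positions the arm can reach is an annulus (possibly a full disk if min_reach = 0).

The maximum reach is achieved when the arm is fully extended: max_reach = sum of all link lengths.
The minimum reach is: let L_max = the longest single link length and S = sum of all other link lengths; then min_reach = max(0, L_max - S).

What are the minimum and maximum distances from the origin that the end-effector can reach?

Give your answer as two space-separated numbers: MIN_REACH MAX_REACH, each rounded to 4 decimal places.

Link lengths: [6.9, 1.2, 11.1]
max_reach = 6.9 + 1.2 + 11.1 = 19.2
L_max = max([6.9, 1.2, 11.1]) = 11.1
S (sum of others) = 19.2 - 11.1 = 8.1
min_reach = max(0, 11.1 - 8.1) = max(0, 3) = 3

Answer: 3.0000 19.2000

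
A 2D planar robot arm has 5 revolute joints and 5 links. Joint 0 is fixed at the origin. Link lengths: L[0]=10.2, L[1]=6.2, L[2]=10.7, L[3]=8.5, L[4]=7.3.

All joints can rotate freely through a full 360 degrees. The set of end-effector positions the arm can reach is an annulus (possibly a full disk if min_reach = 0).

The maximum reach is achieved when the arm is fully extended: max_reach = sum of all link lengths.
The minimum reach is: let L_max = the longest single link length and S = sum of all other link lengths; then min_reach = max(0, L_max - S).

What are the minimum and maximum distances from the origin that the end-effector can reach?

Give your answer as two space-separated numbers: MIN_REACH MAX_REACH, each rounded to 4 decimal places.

Link lengths: [10.2, 6.2, 10.7, 8.5, 7.3]
max_reach = 10.2 + 6.2 + 10.7 + 8.5 + 7.3 = 42.9
L_max = max([10.2, 6.2, 10.7, 8.5, 7.3]) = 10.7
S (sum of others) = 42.9 - 10.7 = 32.2
min_reach = max(0, 10.7 - 32.2) = max(0, -21.5) = 0

Answer: 0.0000 42.9000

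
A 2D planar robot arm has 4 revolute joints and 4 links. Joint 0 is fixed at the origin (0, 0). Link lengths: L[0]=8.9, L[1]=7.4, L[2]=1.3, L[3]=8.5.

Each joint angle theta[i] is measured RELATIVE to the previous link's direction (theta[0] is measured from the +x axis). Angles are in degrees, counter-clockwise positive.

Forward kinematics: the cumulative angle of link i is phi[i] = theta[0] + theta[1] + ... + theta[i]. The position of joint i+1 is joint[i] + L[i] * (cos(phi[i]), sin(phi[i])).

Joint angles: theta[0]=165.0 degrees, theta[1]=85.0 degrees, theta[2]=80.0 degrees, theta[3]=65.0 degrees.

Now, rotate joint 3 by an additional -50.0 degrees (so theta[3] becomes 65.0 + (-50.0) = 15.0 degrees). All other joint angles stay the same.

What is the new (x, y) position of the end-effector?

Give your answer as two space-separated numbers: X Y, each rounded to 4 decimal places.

Answer: -1.7915 -7.5002

Derivation:
joint[0] = (0.0000, 0.0000)  (base)
link 0: phi[0] = 165 = 165 deg
  cos(165 deg) = -0.9659, sin(165 deg) = 0.2588
  joint[1] = (0.0000, 0.0000) + 8.9 * (-0.9659, 0.2588) = (0.0000 + -8.5967, 0.0000 + 2.3035) = (-8.5967, 2.3035)
link 1: phi[1] = 165 + 85 = 250 deg
  cos(250 deg) = -0.3420, sin(250 deg) = -0.9397
  joint[2] = (-8.5967, 2.3035) + 7.4 * (-0.3420, -0.9397) = (-8.5967 + -2.5309, 2.3035 + -6.9537) = (-11.1277, -4.6502)
link 2: phi[2] = 165 + 85 + 80 = 330 deg
  cos(330 deg) = 0.8660, sin(330 deg) = -0.5000
  joint[3] = (-11.1277, -4.6502) + 1.3 * (0.8660, -0.5000) = (-11.1277 + 1.1258, -4.6502 + -0.6500) = (-10.0019, -5.3002)
link 3: phi[3] = 165 + 85 + 80 + 15 = 345 deg
  cos(345 deg) = 0.9659, sin(345 deg) = -0.2588
  joint[4] = (-10.0019, -5.3002) + 8.5 * (0.9659, -0.2588) = (-10.0019 + 8.2104, -5.3002 + -2.2000) = (-1.7915, -7.5002)
End effector: (-1.7915, -7.5002)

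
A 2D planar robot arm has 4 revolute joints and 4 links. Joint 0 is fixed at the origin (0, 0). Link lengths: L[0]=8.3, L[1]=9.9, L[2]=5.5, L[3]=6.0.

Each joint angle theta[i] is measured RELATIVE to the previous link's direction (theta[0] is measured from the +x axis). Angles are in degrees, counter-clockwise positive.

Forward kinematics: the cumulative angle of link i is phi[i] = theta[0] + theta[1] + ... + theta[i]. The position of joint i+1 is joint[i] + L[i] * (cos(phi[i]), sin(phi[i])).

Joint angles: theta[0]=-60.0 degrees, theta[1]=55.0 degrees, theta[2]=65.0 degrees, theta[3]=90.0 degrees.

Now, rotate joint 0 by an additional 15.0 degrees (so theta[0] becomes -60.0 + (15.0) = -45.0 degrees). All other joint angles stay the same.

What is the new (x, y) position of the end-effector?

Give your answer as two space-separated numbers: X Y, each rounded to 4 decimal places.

joint[0] = (0.0000, 0.0000)  (base)
link 0: phi[0] = -45 = -45 deg
  cos(-45 deg) = 0.7071, sin(-45 deg) = -0.7071
  joint[1] = (0.0000, 0.0000) + 8.3 * (0.7071, -0.7071) = (0.0000 + 5.8690, 0.0000 + -5.8690) = (5.8690, -5.8690)
link 1: phi[1] = -45 + 55 = 10 deg
  cos(10 deg) = 0.9848, sin(10 deg) = 0.1736
  joint[2] = (5.8690, -5.8690) + 9.9 * (0.9848, 0.1736) = (5.8690 + 9.7496, -5.8690 + 1.7191) = (15.6186, -4.1499)
link 2: phi[2] = -45 + 55 + 65 = 75 deg
  cos(75 deg) = 0.2588, sin(75 deg) = 0.9659
  joint[3] = (15.6186, -4.1499) + 5.5 * (0.2588, 0.9659) = (15.6186 + 1.4235, -4.1499 + 5.3126) = (17.0421, 1.1627)
link 3: phi[3] = -45 + 55 + 65 + 90 = 165 deg
  cos(165 deg) = -0.9659, sin(165 deg) = 0.2588
  joint[4] = (17.0421, 1.1627) + 6 * (-0.9659, 0.2588) = (17.0421 + -5.7956, 1.1627 + 1.5529) = (11.2465, 2.7156)
End effector: (11.2465, 2.7156)

Answer: 11.2465 2.7156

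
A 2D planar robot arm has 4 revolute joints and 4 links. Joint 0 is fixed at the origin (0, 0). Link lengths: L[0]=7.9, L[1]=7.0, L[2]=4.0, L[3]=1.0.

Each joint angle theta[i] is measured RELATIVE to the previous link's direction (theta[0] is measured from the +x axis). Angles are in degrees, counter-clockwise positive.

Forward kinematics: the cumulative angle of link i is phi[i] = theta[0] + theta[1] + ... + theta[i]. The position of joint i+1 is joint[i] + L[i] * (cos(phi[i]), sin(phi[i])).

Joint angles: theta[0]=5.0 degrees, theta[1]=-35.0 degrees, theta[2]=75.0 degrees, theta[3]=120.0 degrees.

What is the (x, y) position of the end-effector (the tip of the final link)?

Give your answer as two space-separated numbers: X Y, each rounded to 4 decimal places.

joint[0] = (0.0000, 0.0000)  (base)
link 0: phi[0] = 5 = 5 deg
  cos(5 deg) = 0.9962, sin(5 deg) = 0.0872
  joint[1] = (0.0000, 0.0000) + 7.9 * (0.9962, 0.0872) = (0.0000 + 7.8699, 0.0000 + 0.6885) = (7.8699, 0.6885)
link 1: phi[1] = 5 + -35 = -30 deg
  cos(-30 deg) = 0.8660, sin(-30 deg) = -0.5000
  joint[2] = (7.8699, 0.6885) + 7 * (0.8660, -0.5000) = (7.8699 + 6.0622, 0.6885 + -3.5000) = (13.9321, -2.8115)
link 2: phi[2] = 5 + -35 + 75 = 45 deg
  cos(45 deg) = 0.7071, sin(45 deg) = 0.7071
  joint[3] = (13.9321, -2.8115) + 4 * (0.7071, 0.7071) = (13.9321 + 2.8284, -2.8115 + 2.8284) = (16.7605, 0.0170)
link 3: phi[3] = 5 + -35 + 75 + 120 = 165 deg
  cos(165 deg) = -0.9659, sin(165 deg) = 0.2588
  joint[4] = (16.7605, 0.0170) + 1 * (-0.9659, 0.2588) = (16.7605 + -0.9659, 0.0170 + 0.2588) = (15.7946, 0.2758)
End effector: (15.7946, 0.2758)

Answer: 15.7946 0.2758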